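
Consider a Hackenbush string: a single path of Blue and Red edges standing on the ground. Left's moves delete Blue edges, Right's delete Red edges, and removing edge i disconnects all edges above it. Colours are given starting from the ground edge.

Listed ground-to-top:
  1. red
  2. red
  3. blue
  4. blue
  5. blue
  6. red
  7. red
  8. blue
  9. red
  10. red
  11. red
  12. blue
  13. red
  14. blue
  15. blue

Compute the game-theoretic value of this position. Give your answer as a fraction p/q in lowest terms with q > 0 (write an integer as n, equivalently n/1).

g_1 [r]  L=[]  R=[0]  => -1
g_2 [rr]  L=[]  R=[-1 0]  => -2
g_3 [rrb]  L=[-2]  R=[-1 0]  => -3/2
g_4 [rrbb]  L=[-2 -3/2]  R=[-1 0]  => -5/4
g_5 [rrbbb]  L=[-2 -3/2 -5/4]  R=[-1 0]  => -9/8
g_6 [rrbbbr]  L=[-2 -3/2 -5/4]  R=[-9/8 -1 0]  => -19/16
g_7 [rrbbbrr]  L=[-2 -3/2 -5/4]  R=[-19/16 -9/8 -1 0]  => -39/32
g_8 [rrbbbrrb]  L=[-2 -3/2 -5/4 -39/32]  R=[-19/16 -9/8 -1 0]  => -77/64
g_9 [rrbbbrrbr]  L=[-2 -3/2 -5/4 -39/32]  R=[-77/64 -19/16 -9/8 -1 0]  => -155/128
g_10 [rrbbbrrbrr]  L=[-2 -3/2 -5/4 -39/32]  R=[-155/128 -77/64 -19/16 -9/8 -1 0]  => -311/256
g_11 [rrbbbrrbrrr]  L=[-2 -3/2 -5/4 -39/32]  R=[-311/256 -155/128 -77/64 -19/16 -9/8 -1 0]  => -623/512
g_12 [rrbbbrrbrrrb]  L=[-2 -3/2 -5/4 -39/32 -623/512]  R=[-311/256 -155/128 -77/64 -19/16 -9/8 -1 0]  => -1245/1024
g_13 [rrbbbrrbrrrbr]  L=[-2 -3/2 -5/4 -39/32 -623/512]  R=[-1245/1024 -311/256 -155/128 -77/64 -19/16 -9/8 -1 0]  => -2491/2048
g_14 [rrbbbrrbrrrbrb]  L=[-2 -3/2 -5/4 -39/32 -623/512 -2491/2048]  R=[-1245/1024 -311/256 -155/128 -77/64 -19/16 -9/8 -1 0]  => -4981/4096
g_15 [rrbbbrrbrrrbrbb]  L=[-2 -3/2 -5/4 -39/32 -623/512 -2491/2048 -4981/4096]  R=[-1245/1024 -311/256 -155/128 -77/64 -19/16 -9/8 -1 0]  => -9961/8192

-9961/8192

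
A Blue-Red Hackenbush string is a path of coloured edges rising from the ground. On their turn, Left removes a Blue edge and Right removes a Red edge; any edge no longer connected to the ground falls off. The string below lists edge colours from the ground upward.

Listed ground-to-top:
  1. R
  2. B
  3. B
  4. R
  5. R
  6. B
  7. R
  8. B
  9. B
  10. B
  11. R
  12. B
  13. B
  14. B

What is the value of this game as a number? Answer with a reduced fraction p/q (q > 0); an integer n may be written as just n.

-3345/8192

Recurse on prefixes of the 14-edge string R B B R R B R B B B R B B B:
step 1: add R to get R; options L={ · } R={ 0 } gives -1
step 2: add B to get RB; options L={ -1 } R={ 0 } gives -1/2
step 3: add B to get RBB; options L={ -1 -1/2 } R={ 0 } gives -1/4
step 4: add R to get RBBR; options L={ -1 -1/2 } R={ -1/4 0 } gives -3/8
step 5: add R to get RBBRR; options L={ -1 -1/2 } R={ -3/8 -1/4 0 } gives -7/16
step 6: add B to get RBBRRB; options L={ -1 -1/2 -7/16 } R={ -3/8 -1/4 0 } gives -13/32
step 7: add R to get RBBRRBR; options L={ -1 -1/2 -7/16 } R={ -13/32 -3/8 -1/4 0 } gives -27/64
step 8: add B to get RBBRRBRB; options L={ -1 -1/2 -7/16 -27/64 } R={ -13/32 -3/8 -1/4 0 } gives -53/128
step 9: add B to get RBBRRBRBB; options L={ -1 -1/2 -7/16 -27/64 -53/128 } R={ -13/32 -3/8 -1/4 0 } gives -105/256
step 10: add B to get RBBRRBRBBB; options L={ -1 -1/2 -7/16 -27/64 -53/128 -105/256 } R={ -13/32 -3/8 -1/4 0 } gives -209/512
step 11: add R to get RBBRRBRBBBR; options L={ -1 -1/2 -7/16 -27/64 -53/128 -105/256 } R={ -209/512 -13/32 -3/8 -1/4 0 } gives -419/1024
step 12: add B to get RBBRRBRBBBRB; options L={ -1 -1/2 -7/16 -27/64 -53/128 -105/256 -419/1024 } R={ -209/512 -13/32 -3/8 -1/4 0 } gives -837/2048
step 13: add B to get RBBRRBRBBBRBB; options L={ -1 -1/2 -7/16 -27/64 -53/128 -105/256 -419/1024 -837/2048 } R={ -209/512 -13/32 -3/8 -1/4 0 } gives -1673/4096
step 14: add B to get RBBRRBRBBBRBBB; options L={ -1 -1/2 -7/16 -27/64 -53/128 -105/256 -419/1024 -837/2048 -1673/4096 } R={ -209/512 -13/32 -3/8 -1/4 0 } gives -3345/8192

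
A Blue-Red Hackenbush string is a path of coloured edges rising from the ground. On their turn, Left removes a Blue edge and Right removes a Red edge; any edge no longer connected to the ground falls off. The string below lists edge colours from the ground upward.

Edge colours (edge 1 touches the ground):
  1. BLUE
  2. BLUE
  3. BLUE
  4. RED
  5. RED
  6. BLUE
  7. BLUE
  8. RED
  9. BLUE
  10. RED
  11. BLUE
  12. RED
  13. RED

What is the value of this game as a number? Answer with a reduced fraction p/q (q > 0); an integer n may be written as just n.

Build value(s[:k]) for k = 1..13, string s = BLUE BLUE BLUE RED RED BLUE BLUE RED BLUE RED BLUE RED RED.
edge 1 of 13 (BLUE): { 0 | — } => 1
edge 2 of 13 (BLUE): { 0; 1 | — } => 2
edge 3 of 13 (BLUE): { 0; 1; 2 | — } => 3
edge 4 of 13 (RED): { 0; 1; 2 | 3 } => 5/2
edge 5 of 13 (RED): { 0; 1; 2 | 5/2; 3 } => 9/4
edge 6 of 13 (BLUE): { 0; 1; 2; 9/4 | 5/2; 3 } => 19/8
edge 7 of 13 (BLUE): { 0; 1; 2; 9/4; 19/8 | 5/2; 3 } => 39/16
edge 8 of 13 (RED): { 0; 1; 2; 9/4; 19/8 | 39/16; 5/2; 3 } => 77/32
edge 9 of 13 (BLUE): { 0; 1; 2; 9/4; 19/8; 77/32 | 39/16; 5/2; 3 } => 155/64
edge 10 of 13 (RED): { 0; 1; 2; 9/4; 19/8; 77/32 | 155/64; 39/16; 5/2; 3 } => 309/128
edge 11 of 13 (BLUE): { 0; 1; 2; 9/4; 19/8; 77/32; 309/128 | 155/64; 39/16; 5/2; 3 } => 619/256
edge 12 of 13 (RED): { 0; 1; 2; 9/4; 19/8; 77/32; 309/128 | 619/256; 155/64; 39/16; 5/2; 3 } => 1237/512
edge 13 of 13 (RED): { 0; 1; 2; 9/4; 19/8; 77/32; 309/128 | 1237/512; 619/256; 155/64; 39/16; 5/2; 3 } => 2473/1024

2473/1024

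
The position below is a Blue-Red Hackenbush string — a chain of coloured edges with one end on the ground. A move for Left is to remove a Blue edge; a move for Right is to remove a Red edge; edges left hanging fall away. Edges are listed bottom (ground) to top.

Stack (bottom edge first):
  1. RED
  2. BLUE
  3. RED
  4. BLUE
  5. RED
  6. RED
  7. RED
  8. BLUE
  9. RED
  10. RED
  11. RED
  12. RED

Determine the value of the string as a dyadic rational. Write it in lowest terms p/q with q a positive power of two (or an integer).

Recurse on prefixes of the 12-edge string RED BLUE RED BLUE RED RED RED BLUE RED RED RED RED:
step 1: add RED to get R; options L={ (no moves) } R={ 0 } — -1
step 2: add BLUE to get RB; options L={ -1 } R={ 0 } — -1/2
step 3: add RED to get RBR; options L={ -1 } R={ -1/2, 0 } — -3/4
step 4: add BLUE to get RBRB; options L={ -1, -3/4 } R={ -1/2, 0 } — -5/8
step 5: add RED to get RBRBR; options L={ -1, -3/4 } R={ -5/8, -1/2, 0 } — -11/16
step 6: add RED to get RBRBRR; options L={ -1, -3/4 } R={ -11/16, -5/8, -1/2, 0 } — -23/32
step 7: add RED to get RBRBRRR; options L={ -1, -3/4 } R={ -23/32, -11/16, -5/8, -1/2, 0 } — -47/64
step 8: add BLUE to get RBRBRRRB; options L={ -1, -3/4, -47/64 } R={ -23/32, -11/16, -5/8, -1/2, 0 } — -93/128
step 9: add RED to get RBRBRRRBR; options L={ -1, -3/4, -47/64 } R={ -93/128, -23/32, -11/16, -5/8, -1/2, 0 } — -187/256
step 10: add RED to get RBRBRRRBRR; options L={ -1, -3/4, -47/64 } R={ -187/256, -93/128, -23/32, -11/16, -5/8, -1/2, 0 } — -375/512
step 11: add RED to get RBRBRRRBRRR; options L={ -1, -3/4, -47/64 } R={ -375/512, -187/256, -93/128, -23/32, -11/16, -5/8, -1/2, 0 } — -751/1024
step 12: add RED to get RBRBRRRBRRRR; options L={ -1, -3/4, -47/64 } R={ -751/1024, -375/512, -187/256, -93/128, -23/32, -11/16, -5/8, -1/2, 0 } — -1503/2048

-1503/2048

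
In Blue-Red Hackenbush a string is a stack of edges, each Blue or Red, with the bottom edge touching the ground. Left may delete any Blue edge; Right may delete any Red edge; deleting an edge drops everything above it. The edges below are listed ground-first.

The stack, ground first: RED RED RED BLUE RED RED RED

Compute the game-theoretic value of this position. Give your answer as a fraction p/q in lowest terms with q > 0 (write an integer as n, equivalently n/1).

Recurse on prefixes of the 7-edge string RED RED RED BLUE RED RED RED:
R: Left {  }, Right { 0 } = simplest -1
RR: Left {  }, Right { -1,0 } = simplest -2
RRR: Left {  }, Right { -2,-1,0 } = simplest -3
RRRB: Left { -3 }, Right { -2,-1,0 } = simplest -5/2
RRRBR: Left { -3 }, Right { -5/2,-2,-1,0 } = simplest -11/4
RRRBRR: Left { -3 }, Right { -11/4,-5/2,-2,-1,0 } = simplest -23/8
RRRBRRR: Left { -3 }, Right { -23/8,-11/4,-5/2,-2,-1,0 } = simplest -47/16

-47/16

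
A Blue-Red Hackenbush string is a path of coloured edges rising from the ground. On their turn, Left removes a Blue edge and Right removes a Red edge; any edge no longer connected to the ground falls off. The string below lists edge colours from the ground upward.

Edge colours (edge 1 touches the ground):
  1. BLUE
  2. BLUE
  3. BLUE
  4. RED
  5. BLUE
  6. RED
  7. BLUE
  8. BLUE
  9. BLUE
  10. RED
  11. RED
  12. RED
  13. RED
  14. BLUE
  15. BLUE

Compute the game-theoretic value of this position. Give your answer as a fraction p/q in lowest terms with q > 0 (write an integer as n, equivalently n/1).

11143/4096

edge 1 of 15 (BLUE): { 0 | (no moves) } => 1
edge 2 of 15 (BLUE): { 0; 1 | (no moves) } => 2
edge 3 of 15 (BLUE): { 0; 1; 2 | (no moves) } => 3
edge 4 of 15 (RED): { 0; 1; 2 | 3 } => 5/2
edge 5 of 15 (BLUE): { 0; 1; 2; 5/2 | 3 } => 11/4
edge 6 of 15 (RED): { 0; 1; 2; 5/2 | 11/4; 3 } => 21/8
edge 7 of 15 (BLUE): { 0; 1; 2; 5/2; 21/8 | 11/4; 3 } => 43/16
edge 8 of 15 (BLUE): { 0; 1; 2; 5/2; 21/8; 43/16 | 11/4; 3 } => 87/32
edge 9 of 15 (BLUE): { 0; 1; 2; 5/2; 21/8; 43/16; 87/32 | 11/4; 3 } => 175/64
edge 10 of 15 (RED): { 0; 1; 2; 5/2; 21/8; 43/16; 87/32 | 175/64; 11/4; 3 } => 349/128
edge 11 of 15 (RED): { 0; 1; 2; 5/2; 21/8; 43/16; 87/32 | 349/128; 175/64; 11/4; 3 } => 697/256
edge 12 of 15 (RED): { 0; 1; 2; 5/2; 21/8; 43/16; 87/32 | 697/256; 349/128; 175/64; 11/4; 3 } => 1393/512
edge 13 of 15 (RED): { 0; 1; 2; 5/2; 21/8; 43/16; 87/32 | 1393/512; 697/256; 349/128; 175/64; 11/4; 3 } => 2785/1024
edge 14 of 15 (BLUE): { 0; 1; 2; 5/2; 21/8; 43/16; 87/32; 2785/1024 | 1393/512; 697/256; 349/128; 175/64; 11/4; 3 } => 5571/2048
edge 15 of 15 (BLUE): { 0; 1; 2; 5/2; 21/8; 43/16; 87/32; 2785/1024; 5571/2048 | 1393/512; 697/256; 349/128; 175/64; 11/4; 3 } => 11143/4096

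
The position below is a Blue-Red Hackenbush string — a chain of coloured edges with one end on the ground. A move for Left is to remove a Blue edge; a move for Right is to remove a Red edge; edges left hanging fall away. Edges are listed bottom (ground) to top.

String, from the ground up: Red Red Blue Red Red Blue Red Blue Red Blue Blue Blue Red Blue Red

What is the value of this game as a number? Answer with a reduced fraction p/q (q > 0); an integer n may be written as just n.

-14987/8192

value(R) = { · | 0 } → -1
value(RR) = { · | -1 0 } → -2
value(RRB) = { -2 | -1 0 } → -3/2
value(RRBR) = { -2 | -3/2 -1 0 } → -7/4
value(RRBRR) = { -2 | -7/4 -3/2 -1 0 } → -15/8
value(RRBRRB) = { -2 -15/8 | -7/4 -3/2 -1 0 } → -29/16
value(RRBRRBR) = { -2 -15/8 | -29/16 -7/4 -3/2 -1 0 } → -59/32
value(RRBRRBRB) = { -2 -15/8 -59/32 | -29/16 -7/4 -3/2 -1 0 } → -117/64
value(RRBRRBRBR) = { -2 -15/8 -59/32 | -117/64 -29/16 -7/4 -3/2 -1 0 } → -235/128
value(RRBRRBRBRB) = { -2 -15/8 -59/32 -235/128 | -117/64 -29/16 -7/4 -3/2 -1 0 } → -469/256
value(RRBRRBRBRBB) = { -2 -15/8 -59/32 -235/128 -469/256 | -117/64 -29/16 -7/4 -3/2 -1 0 } → -937/512
value(RRBRRBRBRBBB) = { -2 -15/8 -59/32 -235/128 -469/256 -937/512 | -117/64 -29/16 -7/4 -3/2 -1 0 } → -1873/1024
value(RRBRRBRBRBBBR) = { -2 -15/8 -59/32 -235/128 -469/256 -937/512 | -1873/1024 -117/64 -29/16 -7/4 -3/2 -1 0 } → -3747/2048
value(RRBRRBRBRBBBRB) = { -2 -15/8 -59/32 -235/128 -469/256 -937/512 -3747/2048 | -1873/1024 -117/64 -29/16 -7/4 -3/2 -1 0 } → -7493/4096
value(RRBRRBRBRBBBRBR) = { -2 -15/8 -59/32 -235/128 -469/256 -937/512 -3747/2048 | -7493/4096 -1873/1024 -117/64 -29/16 -7/4 -3/2 -1 0 } → -14987/8192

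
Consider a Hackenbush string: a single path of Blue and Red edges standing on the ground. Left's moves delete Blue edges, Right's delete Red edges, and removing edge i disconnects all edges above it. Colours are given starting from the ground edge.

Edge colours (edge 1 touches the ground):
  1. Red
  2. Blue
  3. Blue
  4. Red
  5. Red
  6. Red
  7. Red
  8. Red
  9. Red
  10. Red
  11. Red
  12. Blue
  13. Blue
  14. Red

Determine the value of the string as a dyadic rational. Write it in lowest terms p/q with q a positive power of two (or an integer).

Prefix values for Red Blue Blue Red Red Red Red Red Red Red Red Blue Blue Red via {L|R} + simplicity:
v_1 [R]  L=[none]  R=[0]  — -1
v_2 [RB]  L=[-1]  R=[0]  — -1/2
v_3 [RBB]  L=[-1; -1/2]  R=[0]  — -1/4
v_4 [RBBR]  L=[-1; -1/2]  R=[-1/4; 0]  — -3/8
v_5 [RBBRR]  L=[-1; -1/2]  R=[-3/8; -1/4; 0]  — -7/16
v_6 [RBBRRR]  L=[-1; -1/2]  R=[-7/16; -3/8; -1/4; 0]  — -15/32
v_7 [RBBRRRR]  L=[-1; -1/2]  R=[-15/32; -7/16; -3/8; -1/4; 0]  — -31/64
v_8 [RBBRRRRR]  L=[-1; -1/2]  R=[-31/64; -15/32; -7/16; -3/8; -1/4; 0]  — -63/128
v_9 [RBBRRRRRR]  L=[-1; -1/2]  R=[-63/128; -31/64; -15/32; -7/16; -3/8; -1/4; 0]  — -127/256
v_10 [RBBRRRRRRR]  L=[-1; -1/2]  R=[-127/256; -63/128; -31/64; -15/32; -7/16; -3/8; -1/4; 0]  — -255/512
v_11 [RBBRRRRRRRR]  L=[-1; -1/2]  R=[-255/512; -127/256; -63/128; -31/64; -15/32; -7/16; -3/8; -1/4; 0]  — -511/1024
v_12 [RBBRRRRRRRRB]  L=[-1; -1/2; -511/1024]  R=[-255/512; -127/256; -63/128; -31/64; -15/32; -7/16; -3/8; -1/4; 0]  — -1021/2048
v_13 [RBBRRRRRRRRBB]  L=[-1; -1/2; -511/1024; -1021/2048]  R=[-255/512; -127/256; -63/128; -31/64; -15/32; -7/16; -3/8; -1/4; 0]  — -2041/4096
v_14 [RBBRRRRRRRRBBR]  L=[-1; -1/2; -511/1024; -1021/2048]  R=[-2041/4096; -255/512; -127/256; -63/128; -31/64; -15/32; -7/16; -3/8; -1/4; 0]  — -4083/8192

-4083/8192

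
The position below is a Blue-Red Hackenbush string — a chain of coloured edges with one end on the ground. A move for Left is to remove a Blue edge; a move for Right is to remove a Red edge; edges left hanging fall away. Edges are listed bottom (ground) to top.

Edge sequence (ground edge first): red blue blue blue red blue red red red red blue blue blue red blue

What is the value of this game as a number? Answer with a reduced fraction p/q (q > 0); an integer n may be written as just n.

-3013/16384

Recurse on prefixes of the 15-edge string red blue blue blue red blue red red red red blue blue blue red blue:
val_1 [r]  L=[·]  R=[0]  ⇒ -1
val_2 [rb]  L=[-1]  R=[0]  ⇒ -1/2
val_3 [rbb]  L=[-1,-1/2]  R=[0]  ⇒ -1/4
val_4 [rbbb]  L=[-1,-1/2,-1/4]  R=[0]  ⇒ -1/8
val_5 [rbbbr]  L=[-1,-1/2,-1/4]  R=[-1/8,0]  ⇒ -3/16
val_6 [rbbbrb]  L=[-1,-1/2,-1/4,-3/16]  R=[-1/8,0]  ⇒ -5/32
val_7 [rbbbrbr]  L=[-1,-1/2,-1/4,-3/16]  R=[-5/32,-1/8,0]  ⇒ -11/64
val_8 [rbbbrbrr]  L=[-1,-1/2,-1/4,-3/16]  R=[-11/64,-5/32,-1/8,0]  ⇒ -23/128
val_9 [rbbbrbrrr]  L=[-1,-1/2,-1/4,-3/16]  R=[-23/128,-11/64,-5/32,-1/8,0]  ⇒ -47/256
val_10 [rbbbrbrrrr]  L=[-1,-1/2,-1/4,-3/16]  R=[-47/256,-23/128,-11/64,-5/32,-1/8,0]  ⇒ -95/512
val_11 [rbbbrbrrrrb]  L=[-1,-1/2,-1/4,-3/16,-95/512]  R=[-47/256,-23/128,-11/64,-5/32,-1/8,0]  ⇒ -189/1024
val_12 [rbbbrbrrrrbb]  L=[-1,-1/2,-1/4,-3/16,-95/512,-189/1024]  R=[-47/256,-23/128,-11/64,-5/32,-1/8,0]  ⇒ -377/2048
val_13 [rbbbrbrrrrbbb]  L=[-1,-1/2,-1/4,-3/16,-95/512,-189/1024,-377/2048]  R=[-47/256,-23/128,-11/64,-5/32,-1/8,0]  ⇒ -753/4096
val_14 [rbbbrbrrrrbbbr]  L=[-1,-1/2,-1/4,-3/16,-95/512,-189/1024,-377/2048]  R=[-753/4096,-47/256,-23/128,-11/64,-5/32,-1/8,0]  ⇒ -1507/8192
val_15 [rbbbrbrrrrbbbrb]  L=[-1,-1/2,-1/4,-3/16,-95/512,-189/1024,-377/2048,-1507/8192]  R=[-753/4096,-47/256,-23/128,-11/64,-5/32,-1/8,0]  ⇒ -3013/16384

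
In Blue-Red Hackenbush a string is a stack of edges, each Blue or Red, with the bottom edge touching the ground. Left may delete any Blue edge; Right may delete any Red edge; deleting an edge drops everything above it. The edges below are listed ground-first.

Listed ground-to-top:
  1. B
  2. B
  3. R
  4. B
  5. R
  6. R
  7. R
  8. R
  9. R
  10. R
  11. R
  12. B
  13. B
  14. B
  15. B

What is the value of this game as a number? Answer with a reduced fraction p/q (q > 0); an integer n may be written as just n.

12319/8192

Recurse on prefixes of the 15-edge string B B R B R R R R R R R B B B B:
edge 1 of 15 (B): { 0 |  } gives 1
edge 2 of 15 (B): { 0; 1 |  } gives 2
edge 3 of 15 (R): { 0; 1 | 2 } gives 3/2
edge 4 of 15 (B): { 0; 1; 3/2 | 2 } gives 7/4
edge 5 of 15 (R): { 0; 1; 3/2 | 7/4; 2 } gives 13/8
edge 6 of 15 (R): { 0; 1; 3/2 | 13/8; 7/4; 2 } gives 25/16
edge 7 of 15 (R): { 0; 1; 3/2 | 25/16; 13/8; 7/4; 2 } gives 49/32
edge 8 of 15 (R): { 0; 1; 3/2 | 49/32; 25/16; 13/8; 7/4; 2 } gives 97/64
edge 9 of 15 (R): { 0; 1; 3/2 | 97/64; 49/32; 25/16; 13/8; 7/4; 2 } gives 193/128
edge 10 of 15 (R): { 0; 1; 3/2 | 193/128; 97/64; 49/32; 25/16; 13/8; 7/4; 2 } gives 385/256
edge 11 of 15 (R): { 0; 1; 3/2 | 385/256; 193/128; 97/64; 49/32; 25/16; 13/8; 7/4; 2 } gives 769/512
edge 12 of 15 (B): { 0; 1; 3/2; 769/512 | 385/256; 193/128; 97/64; 49/32; 25/16; 13/8; 7/4; 2 } gives 1539/1024
edge 13 of 15 (B): { 0; 1; 3/2; 769/512; 1539/1024 | 385/256; 193/128; 97/64; 49/32; 25/16; 13/8; 7/4; 2 } gives 3079/2048
edge 14 of 15 (B): { 0; 1; 3/2; 769/512; 1539/1024; 3079/2048 | 385/256; 193/128; 97/64; 49/32; 25/16; 13/8; 7/4; 2 } gives 6159/4096
edge 15 of 15 (B): { 0; 1; 3/2; 769/512; 1539/1024; 3079/2048; 6159/4096 | 385/256; 193/128; 97/64; 49/32; 25/16; 13/8; 7/4; 2 } gives 12319/8192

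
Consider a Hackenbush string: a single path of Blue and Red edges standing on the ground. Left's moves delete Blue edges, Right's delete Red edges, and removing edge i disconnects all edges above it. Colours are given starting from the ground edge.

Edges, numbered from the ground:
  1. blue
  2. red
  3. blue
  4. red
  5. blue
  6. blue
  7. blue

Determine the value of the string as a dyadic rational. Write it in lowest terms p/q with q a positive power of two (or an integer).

47/64

Build val(s[:k]) for k = 1..7, string s = blue red blue red blue blue blue.
val_1 [b]  L=[0]  R=[(no moves)]  => 1
val_2 [br]  L=[0]  R=[1]  => 1/2
val_3 [brb]  L=[0, 1/2]  R=[1]  => 3/4
val_4 [brbr]  L=[0, 1/2]  R=[3/4, 1]  => 5/8
val_5 [brbrb]  L=[0, 1/2, 5/8]  R=[3/4, 1]  => 11/16
val_6 [brbrbb]  L=[0, 1/2, 5/8, 11/16]  R=[3/4, 1]  => 23/32
val_7 [brbrbbb]  L=[0, 1/2, 5/8, 11/16, 23/32]  R=[3/4, 1]  => 47/64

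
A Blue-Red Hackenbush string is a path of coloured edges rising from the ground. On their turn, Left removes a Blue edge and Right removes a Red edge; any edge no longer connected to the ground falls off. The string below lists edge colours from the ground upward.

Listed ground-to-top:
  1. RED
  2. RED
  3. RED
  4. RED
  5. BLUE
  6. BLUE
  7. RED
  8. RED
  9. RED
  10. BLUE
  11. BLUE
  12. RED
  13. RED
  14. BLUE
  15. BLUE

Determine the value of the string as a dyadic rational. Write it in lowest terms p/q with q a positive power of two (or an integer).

-7065/2048

Build val(s[:k]) for k = 1..15, string s = RED RED RED RED BLUE BLUE RED RED RED BLUE BLUE RED RED BLUE BLUE.
step 1: add RED to get R; options L={ — } R={ 0 } = -1
step 2: add RED to get RR; options L={ — } R={ -1, 0 } = -2
step 3: add RED to get RRR; options L={ — } R={ -2, -1, 0 } = -3
step 4: add RED to get RRRR; options L={ — } R={ -3, -2, -1, 0 } = -4
step 5: add BLUE to get RRRRB; options L={ -4 } R={ -3, -2, -1, 0 } = -7/2
step 6: add BLUE to get RRRRBB; options L={ -4, -7/2 } R={ -3, -2, -1, 0 } = -13/4
step 7: add RED to get RRRRBBR; options L={ -4, -7/2 } R={ -13/4, -3, -2, -1, 0 } = -27/8
step 8: add RED to get RRRRBBRR; options L={ -4, -7/2 } R={ -27/8, -13/4, -3, -2, -1, 0 } = -55/16
step 9: add RED to get RRRRBBRRR; options L={ -4, -7/2 } R={ -55/16, -27/8, -13/4, -3, -2, -1, 0 } = -111/32
step 10: add BLUE to get RRRRBBRRRB; options L={ -4, -7/2, -111/32 } R={ -55/16, -27/8, -13/4, -3, -2, -1, 0 } = -221/64
step 11: add BLUE to get RRRRBBRRRBB; options L={ -4, -7/2, -111/32, -221/64 } R={ -55/16, -27/8, -13/4, -3, -2, -1, 0 } = -441/128
step 12: add RED to get RRRRBBRRRBBR; options L={ -4, -7/2, -111/32, -221/64 } R={ -441/128, -55/16, -27/8, -13/4, -3, -2, -1, 0 } = -883/256
step 13: add RED to get RRRRBBRRRBBRR; options L={ -4, -7/2, -111/32, -221/64 } R={ -883/256, -441/128, -55/16, -27/8, -13/4, -3, -2, -1, 0 } = -1767/512
step 14: add BLUE to get RRRRBBRRRBBRRB; options L={ -4, -7/2, -111/32, -221/64, -1767/512 } R={ -883/256, -441/128, -55/16, -27/8, -13/4, -3, -2, -1, 0 } = -3533/1024
step 15: add BLUE to get RRRRBBRRRBBRRBB; options L={ -4, -7/2, -111/32, -221/64, -1767/512, -3533/1024 } R={ -883/256, -441/128, -55/16, -27/8, -13/4, -3, -2, -1, 0 } = -7065/2048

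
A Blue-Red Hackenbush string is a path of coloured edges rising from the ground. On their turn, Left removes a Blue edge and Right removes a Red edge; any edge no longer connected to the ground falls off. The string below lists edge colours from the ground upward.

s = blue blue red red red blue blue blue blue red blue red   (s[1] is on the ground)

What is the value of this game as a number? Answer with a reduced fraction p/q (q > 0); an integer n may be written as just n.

Prefix values for blue blue red red red blue blue blue blue red blue red via {L|R} + simplicity:
v_1 [b]  L=[0]  R=[none]  ⇒ 1
v_2 [bb]  L=[0, 1]  R=[none]  ⇒ 2
v_3 [bbr]  L=[0, 1]  R=[2]  ⇒ 3/2
v_4 [bbrr]  L=[0, 1]  R=[3/2, 2]  ⇒ 5/4
v_5 [bbrrr]  L=[0, 1]  R=[5/4, 3/2, 2]  ⇒ 9/8
v_6 [bbrrrb]  L=[0, 1, 9/8]  R=[5/4, 3/2, 2]  ⇒ 19/16
v_7 [bbrrrbb]  L=[0, 1, 9/8, 19/16]  R=[5/4, 3/2, 2]  ⇒ 39/32
v_8 [bbrrrbbb]  L=[0, 1, 9/8, 19/16, 39/32]  R=[5/4, 3/2, 2]  ⇒ 79/64
v_9 [bbrrrbbbb]  L=[0, 1, 9/8, 19/16, 39/32, 79/64]  R=[5/4, 3/2, 2]  ⇒ 159/128
v_10 [bbrrrbbbbr]  L=[0, 1, 9/8, 19/16, 39/32, 79/64]  R=[159/128, 5/4, 3/2, 2]  ⇒ 317/256
v_11 [bbrrrbbbbrb]  L=[0, 1, 9/8, 19/16, 39/32, 79/64, 317/256]  R=[159/128, 5/4, 3/2, 2]  ⇒ 635/512
v_12 [bbrrrbbbbrbr]  L=[0, 1, 9/8, 19/16, 39/32, 79/64, 317/256]  R=[635/512, 159/128, 5/4, 3/2, 2]  ⇒ 1269/1024

1269/1024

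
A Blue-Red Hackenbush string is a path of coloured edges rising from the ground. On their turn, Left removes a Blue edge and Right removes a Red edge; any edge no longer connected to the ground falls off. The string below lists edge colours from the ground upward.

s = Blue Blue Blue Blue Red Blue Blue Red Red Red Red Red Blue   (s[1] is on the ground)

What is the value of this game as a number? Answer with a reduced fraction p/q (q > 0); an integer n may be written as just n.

1923/512

Prefix values for Blue Blue Blue Blue Red Blue Blue Red Red Red Red Red Blue via {L|R} + simplicity:
1 of 13 · B · max L 0 · min R +∞ so 1
2 of 13 · BB · max L 1 · min R +∞ so 2
3 of 13 · BBB · max L 2 · min R +∞ so 3
4 of 13 · BBBB · max L 3 · min R +∞ so 4
5 of 13 · BBBBR · max L 3 · min R 4 so 7/2
6 of 13 · BBBBRB · max L 7/2 · min R 4 so 15/4
7 of 13 · BBBBRBB · max L 15/4 · min R 4 so 31/8
8 of 13 · BBBBRBBR · max L 15/4 · min R 31/8 so 61/16
9 of 13 · BBBBRBBRR · max L 15/4 · min R 61/16 so 121/32
10 of 13 · BBBBRBBRRR · max L 15/4 · min R 121/32 so 241/64
11 of 13 · BBBBRBBRRRR · max L 15/4 · min R 241/64 so 481/128
12 of 13 · BBBBRBBRRRRR · max L 15/4 · min R 481/128 so 961/256
13 of 13 · BBBBRBBRRRRRB · max L 961/256 · min R 481/128 so 1923/512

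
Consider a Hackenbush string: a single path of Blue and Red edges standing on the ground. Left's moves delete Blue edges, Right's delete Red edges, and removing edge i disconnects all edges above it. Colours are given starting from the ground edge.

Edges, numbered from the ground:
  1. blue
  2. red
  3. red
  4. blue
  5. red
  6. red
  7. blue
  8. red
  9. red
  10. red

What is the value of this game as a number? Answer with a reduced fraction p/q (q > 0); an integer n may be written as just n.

b: Left { 0 }, Right { · } => simplest 1
br: Left { 0 }, Right { 1 } => simplest 1/2
brr: Left { 0 }, Right { 1/2,1 } => simplest 1/4
brrb: Left { 0,1/4 }, Right { 1/2,1 } => simplest 3/8
brrbr: Left { 0,1/4 }, Right { 3/8,1/2,1 } => simplest 5/16
brrbrr: Left { 0,1/4 }, Right { 5/16,3/8,1/2,1 } => simplest 9/32
brrbrrb: Left { 0,1/4,9/32 }, Right { 5/16,3/8,1/2,1 } => simplest 19/64
brrbrrbr: Left { 0,1/4,9/32 }, Right { 19/64,5/16,3/8,1/2,1 } => simplest 37/128
brrbrrbrr: Left { 0,1/4,9/32 }, Right { 37/128,19/64,5/16,3/8,1/2,1 } => simplest 73/256
brrbrrbrrr: Left { 0,1/4,9/32 }, Right { 73/256,37/128,19/64,5/16,3/8,1/2,1 } => simplest 145/512

145/512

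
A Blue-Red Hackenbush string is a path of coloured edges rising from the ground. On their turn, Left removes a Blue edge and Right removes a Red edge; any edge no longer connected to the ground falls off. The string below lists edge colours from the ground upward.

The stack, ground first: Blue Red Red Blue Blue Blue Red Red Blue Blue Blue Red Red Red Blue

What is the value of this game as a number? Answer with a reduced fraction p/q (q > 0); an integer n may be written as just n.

edge 1 of 15 (Blue): { 0 | ∅ } ⇒ 1
edge 2 of 15 (Red): { 0 | 1 } ⇒ 1/2
edge 3 of 15 (Red): { 0 | 1/2,1 } ⇒ 1/4
edge 4 of 15 (Blue): { 0,1/4 | 1/2,1 } ⇒ 3/8
edge 5 of 15 (Blue): { 0,1/4,3/8 | 1/2,1 } ⇒ 7/16
edge 6 of 15 (Blue): { 0,1/4,3/8,7/16 | 1/2,1 } ⇒ 15/32
edge 7 of 15 (Red): { 0,1/4,3/8,7/16 | 15/32,1/2,1 } ⇒ 29/64
edge 8 of 15 (Red): { 0,1/4,3/8,7/16 | 29/64,15/32,1/2,1 } ⇒ 57/128
edge 9 of 15 (Blue): { 0,1/4,3/8,7/16,57/128 | 29/64,15/32,1/2,1 } ⇒ 115/256
edge 10 of 15 (Blue): { 0,1/4,3/8,7/16,57/128,115/256 | 29/64,15/32,1/2,1 } ⇒ 231/512
edge 11 of 15 (Blue): { 0,1/4,3/8,7/16,57/128,115/256,231/512 | 29/64,15/32,1/2,1 } ⇒ 463/1024
edge 12 of 15 (Red): { 0,1/4,3/8,7/16,57/128,115/256,231/512 | 463/1024,29/64,15/32,1/2,1 } ⇒ 925/2048
edge 13 of 15 (Red): { 0,1/4,3/8,7/16,57/128,115/256,231/512 | 925/2048,463/1024,29/64,15/32,1/2,1 } ⇒ 1849/4096
edge 14 of 15 (Red): { 0,1/4,3/8,7/16,57/128,115/256,231/512 | 1849/4096,925/2048,463/1024,29/64,15/32,1/2,1 } ⇒ 3697/8192
edge 15 of 15 (Blue): { 0,1/4,3/8,7/16,57/128,115/256,231/512,3697/8192 | 1849/4096,925/2048,463/1024,29/64,15/32,1/2,1 } ⇒ 7395/16384

7395/16384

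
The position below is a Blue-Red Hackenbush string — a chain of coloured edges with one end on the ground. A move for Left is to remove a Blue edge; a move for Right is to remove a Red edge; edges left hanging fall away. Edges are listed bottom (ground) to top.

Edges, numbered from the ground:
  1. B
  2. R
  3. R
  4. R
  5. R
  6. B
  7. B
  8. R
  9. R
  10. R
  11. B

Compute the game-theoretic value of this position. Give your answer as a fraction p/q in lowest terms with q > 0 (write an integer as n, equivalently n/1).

99/1024

edge 1 of 11 (B): { 0 | none } ⇒ 1
edge 2 of 11 (R): { 0 | 1 } ⇒ 1/2
edge 3 of 11 (R): { 0 | 1/2,1 } ⇒ 1/4
edge 4 of 11 (R): { 0 | 1/4,1/2,1 } ⇒ 1/8
edge 5 of 11 (R): { 0 | 1/8,1/4,1/2,1 } ⇒ 1/16
edge 6 of 11 (B): { 0,1/16 | 1/8,1/4,1/2,1 } ⇒ 3/32
edge 7 of 11 (B): { 0,1/16,3/32 | 1/8,1/4,1/2,1 } ⇒ 7/64
edge 8 of 11 (R): { 0,1/16,3/32 | 7/64,1/8,1/4,1/2,1 } ⇒ 13/128
edge 9 of 11 (R): { 0,1/16,3/32 | 13/128,7/64,1/8,1/4,1/2,1 } ⇒ 25/256
edge 10 of 11 (R): { 0,1/16,3/32 | 25/256,13/128,7/64,1/8,1/4,1/2,1 } ⇒ 49/512
edge 11 of 11 (B): { 0,1/16,3/32,49/512 | 25/256,13/128,7/64,1/8,1/4,1/2,1 } ⇒ 99/1024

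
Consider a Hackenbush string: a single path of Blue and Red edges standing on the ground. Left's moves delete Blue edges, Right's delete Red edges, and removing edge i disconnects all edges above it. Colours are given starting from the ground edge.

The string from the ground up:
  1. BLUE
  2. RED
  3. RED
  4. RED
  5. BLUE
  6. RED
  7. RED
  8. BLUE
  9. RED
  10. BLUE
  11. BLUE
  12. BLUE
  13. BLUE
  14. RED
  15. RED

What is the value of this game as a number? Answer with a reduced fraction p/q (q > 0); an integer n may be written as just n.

2425/16384

Prefix values for BLUE RED RED RED BLUE RED RED BLUE RED BLUE BLUE BLUE BLUE RED RED via {L|R} + simplicity:
val_1 [B]  L=[0]  R=[(no moves)]  → 1
val_2 [BR]  L=[0]  R=[1]  → 1/2
val_3 [BRR]  L=[0]  R=[1/2 1]  → 1/4
val_4 [BRRR]  L=[0]  R=[1/4 1/2 1]  → 1/8
val_5 [BRRRB]  L=[0 1/8]  R=[1/4 1/2 1]  → 3/16
val_6 [BRRRBR]  L=[0 1/8]  R=[3/16 1/4 1/2 1]  → 5/32
val_7 [BRRRBRR]  L=[0 1/8]  R=[5/32 3/16 1/4 1/2 1]  → 9/64
val_8 [BRRRBRRB]  L=[0 1/8 9/64]  R=[5/32 3/16 1/4 1/2 1]  → 19/128
val_9 [BRRRBRRBR]  L=[0 1/8 9/64]  R=[19/128 5/32 3/16 1/4 1/2 1]  → 37/256
val_10 [BRRRBRRBRB]  L=[0 1/8 9/64 37/256]  R=[19/128 5/32 3/16 1/4 1/2 1]  → 75/512
val_11 [BRRRBRRBRBB]  L=[0 1/8 9/64 37/256 75/512]  R=[19/128 5/32 3/16 1/4 1/2 1]  → 151/1024
val_12 [BRRRBRRBRBBB]  L=[0 1/8 9/64 37/256 75/512 151/1024]  R=[19/128 5/32 3/16 1/4 1/2 1]  → 303/2048
val_13 [BRRRBRRBRBBBB]  L=[0 1/8 9/64 37/256 75/512 151/1024 303/2048]  R=[19/128 5/32 3/16 1/4 1/2 1]  → 607/4096
val_14 [BRRRBRRBRBBBBR]  L=[0 1/8 9/64 37/256 75/512 151/1024 303/2048]  R=[607/4096 19/128 5/32 3/16 1/4 1/2 1]  → 1213/8192
val_15 [BRRRBRRBRBBBBRR]  L=[0 1/8 9/64 37/256 75/512 151/1024 303/2048]  R=[1213/8192 607/4096 19/128 5/32 3/16 1/4 1/2 1]  → 2425/16384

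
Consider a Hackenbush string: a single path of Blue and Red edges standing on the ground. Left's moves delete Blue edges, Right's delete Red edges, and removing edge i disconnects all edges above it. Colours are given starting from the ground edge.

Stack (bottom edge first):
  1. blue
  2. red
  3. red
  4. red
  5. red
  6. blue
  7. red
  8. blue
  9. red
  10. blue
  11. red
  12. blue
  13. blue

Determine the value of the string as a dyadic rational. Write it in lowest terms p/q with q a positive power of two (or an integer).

343/4096

1 of 13 · b · max L 0 · min R +∞ -> 1
2 of 13 · br · max L 0 · min R 1 -> 1/2
3 of 13 · brr · max L 0 · min R 1/2 -> 1/4
4 of 13 · brrr · max L 0 · min R 1/4 -> 1/8
5 of 13 · brrrr · max L 0 · min R 1/8 -> 1/16
6 of 13 · brrrrb · max L 1/16 · min R 1/8 -> 3/32
7 of 13 · brrrrbr · max L 1/16 · min R 3/32 -> 5/64
8 of 13 · brrrrbrb · max L 5/64 · min R 3/32 -> 11/128
9 of 13 · brrrrbrbr · max L 5/64 · min R 11/128 -> 21/256
10 of 13 · brrrrbrbrb · max L 21/256 · min R 11/128 -> 43/512
11 of 13 · brrrrbrbrbr · max L 21/256 · min R 43/512 -> 85/1024
12 of 13 · brrrrbrbrbrb · max L 85/1024 · min R 43/512 -> 171/2048
13 of 13 · brrrrbrbrbrbb · max L 171/2048 · min R 43/512 -> 343/4096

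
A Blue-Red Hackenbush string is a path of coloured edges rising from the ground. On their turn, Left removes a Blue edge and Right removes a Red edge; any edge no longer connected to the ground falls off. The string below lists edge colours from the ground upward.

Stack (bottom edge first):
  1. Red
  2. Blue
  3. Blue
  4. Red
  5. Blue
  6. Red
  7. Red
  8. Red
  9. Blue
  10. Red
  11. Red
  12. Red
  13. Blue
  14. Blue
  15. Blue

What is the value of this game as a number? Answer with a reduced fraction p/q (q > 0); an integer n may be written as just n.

-6001/16384

g_1 [R]  L=[(no moves)]  R=[0]  — -1
g_2 [RB]  L=[-1]  R=[0]  — -1/2
g_3 [RBB]  L=[-1, -1/2]  R=[0]  — -1/4
g_4 [RBBR]  L=[-1, -1/2]  R=[-1/4, 0]  — -3/8
g_5 [RBBRB]  L=[-1, -1/2, -3/8]  R=[-1/4, 0]  — -5/16
g_6 [RBBRBR]  L=[-1, -1/2, -3/8]  R=[-5/16, -1/4, 0]  — -11/32
g_7 [RBBRBRR]  L=[-1, -1/2, -3/8]  R=[-11/32, -5/16, -1/4, 0]  — -23/64
g_8 [RBBRBRRR]  L=[-1, -1/2, -3/8]  R=[-23/64, -11/32, -5/16, -1/4, 0]  — -47/128
g_9 [RBBRBRRRB]  L=[-1, -1/2, -3/8, -47/128]  R=[-23/64, -11/32, -5/16, -1/4, 0]  — -93/256
g_10 [RBBRBRRRBR]  L=[-1, -1/2, -3/8, -47/128]  R=[-93/256, -23/64, -11/32, -5/16, -1/4, 0]  — -187/512
g_11 [RBBRBRRRBRR]  L=[-1, -1/2, -3/8, -47/128]  R=[-187/512, -93/256, -23/64, -11/32, -5/16, -1/4, 0]  — -375/1024
g_12 [RBBRBRRRBRRR]  L=[-1, -1/2, -3/8, -47/128]  R=[-375/1024, -187/512, -93/256, -23/64, -11/32, -5/16, -1/4, 0]  — -751/2048
g_13 [RBBRBRRRBRRRB]  L=[-1, -1/2, -3/8, -47/128, -751/2048]  R=[-375/1024, -187/512, -93/256, -23/64, -11/32, -5/16, -1/4, 0]  — -1501/4096
g_14 [RBBRBRRRBRRRBB]  L=[-1, -1/2, -3/8, -47/128, -751/2048, -1501/4096]  R=[-375/1024, -187/512, -93/256, -23/64, -11/32, -5/16, -1/4, 0]  — -3001/8192
g_15 [RBBRBRRRBRRRBBB]  L=[-1, -1/2, -3/8, -47/128, -751/2048, -1501/4096, -3001/8192]  R=[-375/1024, -187/512, -93/256, -23/64, -11/32, -5/16, -1/4, 0]  — -6001/16384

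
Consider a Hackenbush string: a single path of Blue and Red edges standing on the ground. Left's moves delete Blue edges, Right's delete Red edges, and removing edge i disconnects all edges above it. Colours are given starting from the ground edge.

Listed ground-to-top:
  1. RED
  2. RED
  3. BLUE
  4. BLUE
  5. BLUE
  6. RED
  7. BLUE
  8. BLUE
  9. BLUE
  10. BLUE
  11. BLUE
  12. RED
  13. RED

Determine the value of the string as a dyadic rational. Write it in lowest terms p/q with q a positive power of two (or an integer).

Recurse on prefixes of the 13-edge string RED RED BLUE BLUE BLUE RED BLUE BLUE BLUE BLUE BLUE RED RED:
1 of 13 · R · max L −∞ · min R 0 = -1
2 of 13 · RR · max L −∞ · min R -1 = -2
3 of 13 · RRB · max L -2 · min R -1 = -3/2
4 of 13 · RRBB · max L -3/2 · min R -1 = -5/4
5 of 13 · RRBBB · max L -5/4 · min R -1 = -9/8
6 of 13 · RRBBBR · max L -5/4 · min R -9/8 = -19/16
7 of 13 · RRBBBRB · max L -19/16 · min R -9/8 = -37/32
8 of 13 · RRBBBRBB · max L -37/32 · min R -9/8 = -73/64
9 of 13 · RRBBBRBBB · max L -73/64 · min R -9/8 = -145/128
10 of 13 · RRBBBRBBBB · max L -145/128 · min R -9/8 = -289/256
11 of 13 · RRBBBRBBBBB · max L -289/256 · min R -9/8 = -577/512
12 of 13 · RRBBBRBBBBBR · max L -289/256 · min R -577/512 = -1155/1024
13 of 13 · RRBBBRBBBBBRR · max L -289/256 · min R -1155/1024 = -2311/2048

-2311/2048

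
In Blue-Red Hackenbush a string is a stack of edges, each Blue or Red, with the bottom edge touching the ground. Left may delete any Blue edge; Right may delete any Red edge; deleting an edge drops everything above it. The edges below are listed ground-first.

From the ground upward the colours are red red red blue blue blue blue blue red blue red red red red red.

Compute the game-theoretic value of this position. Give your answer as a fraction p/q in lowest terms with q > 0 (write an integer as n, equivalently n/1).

-8383/4096

Build G(s[:k]) for k = 1..15, string s = red red red blue blue blue blue blue red blue red red red red red.
G(r) = { none | 0 } — -1
G(rr) = { none | -1 0 } — -2
G(rrr) = { none | -2 -1 0 } — -3
G(rrrb) = { -3 | -2 -1 0 } — -5/2
G(rrrbb) = { -3 -5/2 | -2 -1 0 } — -9/4
G(rrrbbb) = { -3 -5/2 -9/4 | -2 -1 0 } — -17/8
G(rrrbbbb) = { -3 -5/2 -9/4 -17/8 | -2 -1 0 } — -33/16
G(rrrbbbbb) = { -3 -5/2 -9/4 -17/8 -33/16 | -2 -1 0 } — -65/32
G(rrrbbbbbr) = { -3 -5/2 -9/4 -17/8 -33/16 | -65/32 -2 -1 0 } — -131/64
G(rrrbbbbbrb) = { -3 -5/2 -9/4 -17/8 -33/16 -131/64 | -65/32 -2 -1 0 } — -261/128
G(rrrbbbbbrbr) = { -3 -5/2 -9/4 -17/8 -33/16 -131/64 | -261/128 -65/32 -2 -1 0 } — -523/256
G(rrrbbbbbrbrr) = { -3 -5/2 -9/4 -17/8 -33/16 -131/64 | -523/256 -261/128 -65/32 -2 -1 0 } — -1047/512
G(rrrbbbbbrbrrr) = { -3 -5/2 -9/4 -17/8 -33/16 -131/64 | -1047/512 -523/256 -261/128 -65/32 -2 -1 0 } — -2095/1024
G(rrrbbbbbrbrrrr) = { -3 -5/2 -9/4 -17/8 -33/16 -131/64 | -2095/1024 -1047/512 -523/256 -261/128 -65/32 -2 -1 0 } — -4191/2048
G(rrrbbbbbrbrrrrr) = { -3 -5/2 -9/4 -17/8 -33/16 -131/64 | -4191/2048 -2095/1024 -1047/512 -523/256 -261/128 -65/32 -2 -1 0 } — -8383/4096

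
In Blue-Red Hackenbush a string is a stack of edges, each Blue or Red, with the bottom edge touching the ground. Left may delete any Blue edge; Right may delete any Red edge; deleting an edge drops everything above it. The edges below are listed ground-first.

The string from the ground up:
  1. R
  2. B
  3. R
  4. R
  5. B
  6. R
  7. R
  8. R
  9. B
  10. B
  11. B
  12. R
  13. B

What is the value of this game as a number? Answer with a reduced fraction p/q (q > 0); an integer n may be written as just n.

-3525/4096

step 1: add R to get R; options L={ ∅ } R={ 0 } → -1
step 2: add B to get RB; options L={ -1 } R={ 0 } → -1/2
step 3: add R to get RBR; options L={ -1 } R={ -1/2,0 } → -3/4
step 4: add R to get RBRR; options L={ -1 } R={ -3/4,-1/2,0 } → -7/8
step 5: add B to get RBRRB; options L={ -1,-7/8 } R={ -3/4,-1/2,0 } → -13/16
step 6: add R to get RBRRBR; options L={ -1,-7/8 } R={ -13/16,-3/4,-1/2,0 } → -27/32
step 7: add R to get RBRRBRR; options L={ -1,-7/8 } R={ -27/32,-13/16,-3/4,-1/2,0 } → -55/64
step 8: add R to get RBRRBRRR; options L={ -1,-7/8 } R={ -55/64,-27/32,-13/16,-3/4,-1/2,0 } → -111/128
step 9: add B to get RBRRBRRRB; options L={ -1,-7/8,-111/128 } R={ -55/64,-27/32,-13/16,-3/4,-1/2,0 } → -221/256
step 10: add B to get RBRRBRRRBB; options L={ -1,-7/8,-111/128,-221/256 } R={ -55/64,-27/32,-13/16,-3/4,-1/2,0 } → -441/512
step 11: add B to get RBRRBRRRBBB; options L={ -1,-7/8,-111/128,-221/256,-441/512 } R={ -55/64,-27/32,-13/16,-3/4,-1/2,0 } → -881/1024
step 12: add R to get RBRRBRRRBBBR; options L={ -1,-7/8,-111/128,-221/256,-441/512 } R={ -881/1024,-55/64,-27/32,-13/16,-3/4,-1/2,0 } → -1763/2048
step 13: add B to get RBRRBRRRBBBRB; options L={ -1,-7/8,-111/128,-221/256,-441/512,-1763/2048 } R={ -881/1024,-55/64,-27/32,-13/16,-3/4,-1/2,0 } → -3525/4096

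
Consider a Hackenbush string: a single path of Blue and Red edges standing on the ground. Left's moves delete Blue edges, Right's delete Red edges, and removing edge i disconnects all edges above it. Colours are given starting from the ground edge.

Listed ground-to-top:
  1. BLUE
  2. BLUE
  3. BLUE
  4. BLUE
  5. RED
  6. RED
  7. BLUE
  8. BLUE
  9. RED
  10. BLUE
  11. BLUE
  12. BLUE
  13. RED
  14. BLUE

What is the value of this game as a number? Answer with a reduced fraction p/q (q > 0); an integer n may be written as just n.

3515/1024

Build g(s[:k]) for k = 1..14, string s = BLUE BLUE BLUE BLUE RED RED BLUE BLUE RED BLUE BLUE BLUE RED BLUE.
1 of 14 · B · max L 0 · min R +∞ -> 1
2 of 14 · BB · max L 1 · min R +∞ -> 2
3 of 14 · BBB · max L 2 · min R +∞ -> 3
4 of 14 · BBBB · max L 3 · min R +∞ -> 4
5 of 14 · BBBBR · max L 3 · min R 4 -> 7/2
6 of 14 · BBBBRR · max L 3 · min R 7/2 -> 13/4
7 of 14 · BBBBRRB · max L 13/4 · min R 7/2 -> 27/8
8 of 14 · BBBBRRBB · max L 27/8 · min R 7/2 -> 55/16
9 of 14 · BBBBRRBBR · max L 27/8 · min R 55/16 -> 109/32
10 of 14 · BBBBRRBBRB · max L 109/32 · min R 55/16 -> 219/64
11 of 14 · BBBBRRBBRBB · max L 219/64 · min R 55/16 -> 439/128
12 of 14 · BBBBRRBBRBBB · max L 439/128 · min R 55/16 -> 879/256
13 of 14 · BBBBRRBBRBBBR · max L 439/128 · min R 879/256 -> 1757/512
14 of 14 · BBBBRRBBRBBBRB · max L 1757/512 · min R 879/256 -> 3515/1024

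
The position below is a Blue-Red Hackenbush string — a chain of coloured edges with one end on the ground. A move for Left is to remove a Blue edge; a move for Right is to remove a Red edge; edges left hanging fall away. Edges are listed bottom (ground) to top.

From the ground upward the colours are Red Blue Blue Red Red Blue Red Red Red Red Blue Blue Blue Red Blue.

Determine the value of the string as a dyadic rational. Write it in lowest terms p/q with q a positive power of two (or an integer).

-7109/16384

Build g(s[:k]) for k = 1..15, string s = Red Blue Blue Red Red Blue Red Red Red Red Blue Blue Blue Red Blue.
R: Left { (no moves) }, Right { 0 } = simplest -1
RB: Left { -1 }, Right { 0 } = simplest -1/2
RBB: Left { -1, -1/2 }, Right { 0 } = simplest -1/4
RBBR: Left { -1, -1/2 }, Right { -1/4, 0 } = simplest -3/8
RBBRR: Left { -1, -1/2 }, Right { -3/8, -1/4, 0 } = simplest -7/16
RBBRRB: Left { -1, -1/2, -7/16 }, Right { -3/8, -1/4, 0 } = simplest -13/32
RBBRRBR: Left { -1, -1/2, -7/16 }, Right { -13/32, -3/8, -1/4, 0 } = simplest -27/64
RBBRRBRR: Left { -1, -1/2, -7/16 }, Right { -27/64, -13/32, -3/8, -1/4, 0 } = simplest -55/128
RBBRRBRRR: Left { -1, -1/2, -7/16 }, Right { -55/128, -27/64, -13/32, -3/8, -1/4, 0 } = simplest -111/256
RBBRRBRRRR: Left { -1, -1/2, -7/16 }, Right { -111/256, -55/128, -27/64, -13/32, -3/8, -1/4, 0 } = simplest -223/512
RBBRRBRRRRB: Left { -1, -1/2, -7/16, -223/512 }, Right { -111/256, -55/128, -27/64, -13/32, -3/8, -1/4, 0 } = simplest -445/1024
RBBRRBRRRRBB: Left { -1, -1/2, -7/16, -223/512, -445/1024 }, Right { -111/256, -55/128, -27/64, -13/32, -3/8, -1/4, 0 } = simplest -889/2048
RBBRRBRRRRBBB: Left { -1, -1/2, -7/16, -223/512, -445/1024, -889/2048 }, Right { -111/256, -55/128, -27/64, -13/32, -3/8, -1/4, 0 } = simplest -1777/4096
RBBRRBRRRRBBBR: Left { -1, -1/2, -7/16, -223/512, -445/1024, -889/2048 }, Right { -1777/4096, -111/256, -55/128, -27/64, -13/32, -3/8, -1/4, 0 } = simplest -3555/8192
RBBRRBRRRRBBBRB: Left { -1, -1/2, -7/16, -223/512, -445/1024, -889/2048, -3555/8192 }, Right { -1777/4096, -111/256, -55/128, -27/64, -13/32, -3/8, -1/4, 0 } = simplest -7109/16384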